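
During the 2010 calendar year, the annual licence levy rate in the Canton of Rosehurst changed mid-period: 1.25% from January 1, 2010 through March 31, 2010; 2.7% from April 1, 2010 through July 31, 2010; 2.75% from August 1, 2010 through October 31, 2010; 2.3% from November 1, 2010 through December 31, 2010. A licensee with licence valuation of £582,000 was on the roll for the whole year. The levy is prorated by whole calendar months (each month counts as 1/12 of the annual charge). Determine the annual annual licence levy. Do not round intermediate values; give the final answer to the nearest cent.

£13,289.00

January 1 – March 31, 2010: 3 months at 1.25% → £582,000 × 1.25% × 3/12 = £1,818.7500
April 1 – July 31, 2010: 4 months at 2.7% → £582,000 × 2.7% × 4/12 = £5,238.0000
August 1 – October 31, 2010: 3 months at 2.75% → £582,000 × 2.75% × 3/12 = £4,001.2500
November 1 – December 31, 2010: 2 months at 2.3% → £582,000 × 2.3% × 2/12 = £2,231.0000
Total = £13,289.0000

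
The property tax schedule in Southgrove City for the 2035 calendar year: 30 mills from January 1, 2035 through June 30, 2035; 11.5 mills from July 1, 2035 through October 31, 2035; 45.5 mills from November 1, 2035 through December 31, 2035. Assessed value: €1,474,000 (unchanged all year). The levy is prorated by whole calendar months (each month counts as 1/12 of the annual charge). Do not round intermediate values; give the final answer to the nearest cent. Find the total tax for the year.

€38,938.17

January 1 – June 30, 2035: 6 months at 30 mills → €1,474,000 × 3% × 6/12 = €22,110.0000
July 1 – October 31, 2035: 4 months at 11.5 mills → €1,474,000 × 1.15% × 4/12 = €5,650.3333
November 1 – December 31, 2035: 2 months at 45.5 mills → €1,474,000 × 4.55% × 2/12 = €11,177.8333
Total = €38,938.1667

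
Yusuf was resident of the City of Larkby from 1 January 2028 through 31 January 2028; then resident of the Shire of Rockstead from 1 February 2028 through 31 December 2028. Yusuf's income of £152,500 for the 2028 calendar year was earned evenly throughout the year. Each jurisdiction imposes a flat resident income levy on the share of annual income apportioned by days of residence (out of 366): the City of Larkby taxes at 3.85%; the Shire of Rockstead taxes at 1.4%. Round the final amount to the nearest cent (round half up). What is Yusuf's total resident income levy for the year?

The City of Larkby, 1 January – 31 January 2028: 31 days → £152,500 × 3.85% × 31/366 = £497.2917
The Shire of Rockstead, 1 February – 31 December 2028: 335 days → £152,500 × 1.4% × 335/366 = £1,954.1667
Total = £2,451.4583

£2,451.46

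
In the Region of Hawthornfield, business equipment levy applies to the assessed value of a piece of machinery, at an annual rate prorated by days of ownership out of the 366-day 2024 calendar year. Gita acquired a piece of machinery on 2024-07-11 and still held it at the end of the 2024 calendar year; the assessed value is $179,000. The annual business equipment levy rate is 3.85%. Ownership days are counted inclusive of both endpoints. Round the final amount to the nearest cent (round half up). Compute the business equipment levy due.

$3,276.29

Days held (2024-07-11 to 2024-12-31): 174 out of 366
Tax = $179,000 × 3.85% × 174/366 = $3,276.2869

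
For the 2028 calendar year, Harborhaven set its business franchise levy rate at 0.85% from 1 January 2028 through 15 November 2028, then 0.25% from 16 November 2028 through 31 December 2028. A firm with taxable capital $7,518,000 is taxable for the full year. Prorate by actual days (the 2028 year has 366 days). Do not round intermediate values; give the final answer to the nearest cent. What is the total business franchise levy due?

1 January – 15 November 2028: 320 days at 0.85% → $7,518,000 × 0.85% × 320/366 = $55,871.4754
16 November – 31 December 2028: 46 days at 0.25% → $7,518,000 × 0.25% × 46/366 = $2,362.2131
Total = $58,233.6885

$58,233.69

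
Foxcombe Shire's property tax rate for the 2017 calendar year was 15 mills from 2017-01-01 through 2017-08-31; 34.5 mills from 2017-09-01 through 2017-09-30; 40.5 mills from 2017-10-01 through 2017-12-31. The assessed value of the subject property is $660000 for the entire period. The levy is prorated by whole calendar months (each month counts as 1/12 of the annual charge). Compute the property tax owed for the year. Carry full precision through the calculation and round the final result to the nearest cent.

2017-01-01 to 2017-08-31: 8 months at 15 mills → $660000 × 1.5% × 8/12 = $6600.0000
2017-09-01 to 2017-09-30: 1 month at 34.5 mills → $660000 × 3.45% × 1/12 = $1897.5000
2017-10-01 to 2017-12-31: 3 months at 40.5 mills → $660000 × 4.05% × 3/12 = $6682.5000
Total = $15180.0000

$15180.00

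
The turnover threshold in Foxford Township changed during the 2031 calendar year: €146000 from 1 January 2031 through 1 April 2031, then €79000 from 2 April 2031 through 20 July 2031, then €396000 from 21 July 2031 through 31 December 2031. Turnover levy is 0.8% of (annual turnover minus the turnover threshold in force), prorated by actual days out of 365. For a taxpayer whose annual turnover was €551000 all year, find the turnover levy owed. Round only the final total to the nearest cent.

€2502.90

1 January – 1 April 2031: 91 days, exemption €146000 → (€551000 − €146000) × 0.8% × 91/365 = €807.7808
2 April – 20 July 2031: 110 days, exemption €79000 → (€551000 − €79000) × 0.8% × 110/365 = €1137.9726
21 July – 31 December 2031: 164 days, exemption €396000 → (€551000 − €396000) × 0.8% × 164/365 = €557.1507
Total = €2502.9041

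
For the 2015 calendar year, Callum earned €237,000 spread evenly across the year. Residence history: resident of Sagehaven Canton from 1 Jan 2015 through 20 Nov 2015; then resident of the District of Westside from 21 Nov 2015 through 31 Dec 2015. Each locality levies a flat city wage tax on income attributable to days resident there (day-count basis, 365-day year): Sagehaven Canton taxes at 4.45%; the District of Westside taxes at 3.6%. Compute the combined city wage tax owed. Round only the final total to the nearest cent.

Sagehaven Canton, 1 Jan – 20 Nov 2015: 324 days → €237,000 × 4.45% × 324/365 = €9,361.8247
The District of Westside, 21 Nov – 31 Dec 2015: 41 days → €237,000 × 3.6% × 41/365 = €958.3890
Total = €10,320.2137

€10,320.21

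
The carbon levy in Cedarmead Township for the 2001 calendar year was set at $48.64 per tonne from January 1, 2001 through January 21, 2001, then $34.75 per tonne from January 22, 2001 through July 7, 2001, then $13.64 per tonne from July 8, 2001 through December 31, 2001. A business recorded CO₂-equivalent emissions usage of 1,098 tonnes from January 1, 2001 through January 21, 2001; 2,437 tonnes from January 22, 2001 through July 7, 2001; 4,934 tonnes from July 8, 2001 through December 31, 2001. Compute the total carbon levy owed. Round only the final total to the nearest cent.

January 1 – January 21, 2001: 1,098 tonnes at $48.64/tonne → $53,406.72
January 22 – July 7, 2001: 2,437 tonnes at $34.75/tonne → $84,685.75
July 8 – December 31, 2001: 4,934 tonnes at $13.64/tonne → $67,299.76

$205,392.23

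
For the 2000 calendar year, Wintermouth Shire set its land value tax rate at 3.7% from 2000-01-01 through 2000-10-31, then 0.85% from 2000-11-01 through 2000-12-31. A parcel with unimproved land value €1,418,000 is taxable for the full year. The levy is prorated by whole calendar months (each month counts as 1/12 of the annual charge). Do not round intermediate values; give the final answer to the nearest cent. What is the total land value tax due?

€45,730.50

2000-01-01 to 2000-10-31: 10 months at 3.7% → €1,418,000 × 3.7% × 10/12 = €43,721.6667
2000-11-01 to 2000-12-31: 2 months at 0.85% → €1,418,000 × 0.85% × 2/12 = €2,008.8333
Total = €45,730.5000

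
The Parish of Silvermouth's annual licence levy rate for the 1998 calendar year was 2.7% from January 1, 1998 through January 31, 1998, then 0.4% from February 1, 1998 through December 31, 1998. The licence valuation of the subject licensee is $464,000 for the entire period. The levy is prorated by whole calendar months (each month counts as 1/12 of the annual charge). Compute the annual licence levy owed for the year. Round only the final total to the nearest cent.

January 1 – January 31, 1998: 1 month at 2.7% → $464,000 × 2.7% × 1/12 = $1,044.0000
February 1 – December 31, 1998: 11 months at 0.4% → $464,000 × 0.4% × 11/12 = $1,701.3333
Total = $2,745.3333

$2,745.33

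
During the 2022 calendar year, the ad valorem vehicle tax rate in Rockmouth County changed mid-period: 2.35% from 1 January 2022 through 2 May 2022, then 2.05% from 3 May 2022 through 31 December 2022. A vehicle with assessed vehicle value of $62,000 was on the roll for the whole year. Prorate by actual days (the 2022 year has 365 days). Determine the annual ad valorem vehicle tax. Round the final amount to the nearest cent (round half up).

$1,333.17

1 January – 2 May 2022: 122 days at 2.35% → $62,000 × 2.35% × 122/365 = $486.9973
3 May – 31 December 2022: 243 days at 2.05% → $62,000 × 2.05% × 243/365 = $846.1726
Total = $1,333.1699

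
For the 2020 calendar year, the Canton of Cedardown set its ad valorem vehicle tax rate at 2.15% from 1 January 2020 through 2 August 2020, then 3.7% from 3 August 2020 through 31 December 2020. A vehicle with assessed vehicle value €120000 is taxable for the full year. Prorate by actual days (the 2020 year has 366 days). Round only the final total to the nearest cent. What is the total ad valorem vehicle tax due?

1 January – 2 August 2020: 215 days at 2.15% → €120000 × 2.15% × 215/366 = €1515.5738
3 August – 31 December 2020: 151 days at 3.7% → €120000 × 3.7% × 151/366 = €1831.8033
Total = €3347.3770

€3347.38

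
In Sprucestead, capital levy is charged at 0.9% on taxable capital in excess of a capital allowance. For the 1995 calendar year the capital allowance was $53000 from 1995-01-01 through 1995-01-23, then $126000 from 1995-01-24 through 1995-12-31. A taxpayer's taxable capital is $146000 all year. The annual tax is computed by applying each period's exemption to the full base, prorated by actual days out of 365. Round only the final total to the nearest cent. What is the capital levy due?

$221.40

1995-01-01 to 1995-01-23: 23 days, exemption $53000 → ($146000 − $53000) × 0.9% × 23/365 = $52.7425
1995-01-24 to 1995-12-31: 342 days, exemption $126000 → ($146000 − $126000) × 0.9% × 342/365 = $168.6575
Total = $221.4000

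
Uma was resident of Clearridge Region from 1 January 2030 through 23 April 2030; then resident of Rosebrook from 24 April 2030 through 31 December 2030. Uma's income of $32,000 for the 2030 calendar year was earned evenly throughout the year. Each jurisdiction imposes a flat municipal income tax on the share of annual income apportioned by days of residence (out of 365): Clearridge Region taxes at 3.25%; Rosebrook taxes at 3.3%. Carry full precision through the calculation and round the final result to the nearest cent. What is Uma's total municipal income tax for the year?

Clearridge Region, 1 January – 23 April 2030: 113 days → $32,000 × 3.25% × 113/365 = $321.9726
Rosebrook, 24 April – 31 December 2030: 252 days → $32,000 × 3.3% × 252/365 = $729.0740
Total = $1,051.0466

$1,051.05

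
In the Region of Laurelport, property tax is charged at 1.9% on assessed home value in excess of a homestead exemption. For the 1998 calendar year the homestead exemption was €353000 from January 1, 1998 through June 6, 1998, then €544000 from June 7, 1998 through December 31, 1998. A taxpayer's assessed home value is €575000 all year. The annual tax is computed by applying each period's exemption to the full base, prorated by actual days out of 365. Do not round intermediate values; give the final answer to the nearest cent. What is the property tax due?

€2149.97

January 1 – June 6, 1998: 157 days, exemption €353000 → (€575000 − €353000) × 1.9% × 157/365 = €1814.3178
June 7 – December 31, 1998: 208 days, exemption €544000 → (€575000 − €544000) × 1.9% × 208/365 = €335.6493
Total = €2149.9671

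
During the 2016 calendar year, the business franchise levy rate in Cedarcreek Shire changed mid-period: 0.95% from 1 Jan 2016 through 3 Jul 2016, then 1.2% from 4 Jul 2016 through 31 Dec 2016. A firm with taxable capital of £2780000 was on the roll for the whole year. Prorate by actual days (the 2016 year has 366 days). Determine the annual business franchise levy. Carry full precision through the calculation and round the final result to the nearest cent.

£29847.02

1 Jan – 3 Jul 2016: 185 days at 0.95% → £2780000 × 0.95% × 185/366 = £13349.3169
4 Jul – 31 Dec 2016: 181 days at 1.2% → £2780000 × 1.2% × 181/366 = £16497.7049
Total = £29847.0219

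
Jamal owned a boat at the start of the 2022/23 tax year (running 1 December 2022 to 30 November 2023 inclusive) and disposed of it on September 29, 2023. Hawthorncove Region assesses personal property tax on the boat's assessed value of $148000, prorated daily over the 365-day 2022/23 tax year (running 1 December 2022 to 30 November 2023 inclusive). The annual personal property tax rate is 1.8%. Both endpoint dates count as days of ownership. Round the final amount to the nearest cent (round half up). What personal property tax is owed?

Days held (December 1, 2022 – September 29, 2023): 303 out of 365
Tax = $148000 × 1.8% × 303/365 = $2211.4849

$2211.48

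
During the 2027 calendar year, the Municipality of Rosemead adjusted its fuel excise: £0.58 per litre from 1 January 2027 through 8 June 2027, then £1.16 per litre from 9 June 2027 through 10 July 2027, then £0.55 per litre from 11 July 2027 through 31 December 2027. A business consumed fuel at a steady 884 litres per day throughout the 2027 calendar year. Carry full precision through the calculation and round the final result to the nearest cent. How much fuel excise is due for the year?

£198,935.36

1 January – 8 June 2027: 159 days × 884 litres/day = 140,556 litres at £0.58/litre → £81,522.48
9 June – 10 July 2027: 32 days × 884 litres/day = 28,288 litres at £1.16/litre → £32,814.08
11 July – 31 December 2027: 174 days × 884 litres/day = 153,816 litres at £0.55/litre → £84,598.80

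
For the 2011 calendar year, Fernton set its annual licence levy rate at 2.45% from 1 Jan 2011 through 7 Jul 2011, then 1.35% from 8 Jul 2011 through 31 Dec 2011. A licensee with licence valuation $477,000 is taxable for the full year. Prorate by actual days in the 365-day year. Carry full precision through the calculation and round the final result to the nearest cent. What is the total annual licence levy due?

1 Jan – 7 Jul 2011: 188 days at 2.45% → $477,000 × 2.45% × 188/365 = $6,019.3479
8 Jul – 31 Dec 2011: 177 days at 1.35% → $477,000 × 1.35% × 177/365 = $3,122.7164
Total = $9,142.0644

$9,142.06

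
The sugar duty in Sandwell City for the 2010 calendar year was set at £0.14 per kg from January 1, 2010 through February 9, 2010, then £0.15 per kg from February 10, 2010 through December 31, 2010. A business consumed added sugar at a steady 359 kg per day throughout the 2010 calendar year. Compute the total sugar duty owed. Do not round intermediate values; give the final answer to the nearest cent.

January 1 – February 9, 2010: 40 days × 359 kg/day = 14,360 kg at £0.14/kg → £2,010.40
February 10 – December 31, 2010: 325 days × 359 kg/day = 116,675 kg at £0.15/kg → £17,501.25

£19,511.65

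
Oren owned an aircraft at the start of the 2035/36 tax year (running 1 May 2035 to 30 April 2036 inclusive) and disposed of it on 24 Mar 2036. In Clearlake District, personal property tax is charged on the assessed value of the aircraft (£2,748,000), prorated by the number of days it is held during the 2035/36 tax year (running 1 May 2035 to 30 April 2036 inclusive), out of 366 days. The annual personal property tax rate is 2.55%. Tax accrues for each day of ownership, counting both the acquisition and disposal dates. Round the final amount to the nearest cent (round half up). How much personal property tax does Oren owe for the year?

Days held (1 May 2035 – 24 Mar 2036): 329 out of 366
Tax = £2,748,000 × 2.55% × 329/366 = £62,990.0164

£62,990.02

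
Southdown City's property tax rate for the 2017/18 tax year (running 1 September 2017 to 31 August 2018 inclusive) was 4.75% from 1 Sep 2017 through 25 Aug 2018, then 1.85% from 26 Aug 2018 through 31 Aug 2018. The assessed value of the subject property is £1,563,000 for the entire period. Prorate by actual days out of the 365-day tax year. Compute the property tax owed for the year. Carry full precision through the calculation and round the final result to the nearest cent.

£73,497.40

1 Sep 2017 – 25 Aug 2018: 359 days at 4.75% → £1,563,000 × 4.75% × 359/365 = £73,022.0753
26 Aug – 31 Aug 2018: 6 days at 1.85% → £1,563,000 × 1.85% × 6/365 = £475.3233
Total = £73,497.3986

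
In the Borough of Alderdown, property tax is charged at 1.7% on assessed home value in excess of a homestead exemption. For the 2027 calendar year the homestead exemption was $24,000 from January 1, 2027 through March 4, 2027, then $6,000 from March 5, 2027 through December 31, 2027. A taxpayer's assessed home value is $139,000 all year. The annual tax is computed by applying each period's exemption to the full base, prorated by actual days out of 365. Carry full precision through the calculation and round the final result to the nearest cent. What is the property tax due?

$2,208.18

January 1 – March 4, 2027: 63 days, exemption $24,000 → ($139,000 − $24,000) × 1.7% × 63/365 = $337.4384
March 5 – December 31, 2027: 302 days, exemption $6,000 → ($139,000 − $6,000) × 1.7% × 302/365 = $1,870.7452
Total = $2,208.1836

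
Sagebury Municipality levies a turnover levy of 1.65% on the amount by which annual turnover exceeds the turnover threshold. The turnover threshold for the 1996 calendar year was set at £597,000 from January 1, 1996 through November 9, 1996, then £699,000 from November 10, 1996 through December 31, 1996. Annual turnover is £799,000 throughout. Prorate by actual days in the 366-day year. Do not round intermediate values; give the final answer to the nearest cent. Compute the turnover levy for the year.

January 1 – November 9, 1996: 314 days, exemption £597,000 → (£799,000 − £597,000) × 1.65% × 314/366 = £2,859.4590
November 10 – December 31, 1996: 52 days, exemption £699,000 → (£799,000 − £699,000) × 1.65% × 52/366 = £234.4262
Total = £3,093.8852

£3,093.89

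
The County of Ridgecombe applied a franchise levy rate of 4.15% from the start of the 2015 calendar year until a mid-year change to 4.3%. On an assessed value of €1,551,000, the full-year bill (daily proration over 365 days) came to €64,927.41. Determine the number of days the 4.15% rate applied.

Let d = days at the first rate; then 365 − d days at the second rate.
€1,551,000 × [4.15%·d + 4.3%·(365−d)] / 365 = €64,927.41
Solving gives d = 277, so the new rate took effect on October 5, 2015.

277 days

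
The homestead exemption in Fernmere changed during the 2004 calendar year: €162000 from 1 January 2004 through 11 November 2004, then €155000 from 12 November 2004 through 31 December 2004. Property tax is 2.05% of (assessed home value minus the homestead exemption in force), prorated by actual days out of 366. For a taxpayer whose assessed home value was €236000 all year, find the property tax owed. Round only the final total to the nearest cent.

€1536.60

1 January – 11 November 2004: 316 days, exemption €162000 → (€236000 − €162000) × 2.05% × 316/366 = €1309.7596
12 November – 31 December 2004: 50 days, exemption €155000 → (€236000 − €155000) × 2.05% × 50/366 = €226.8443
Total = €1536.6038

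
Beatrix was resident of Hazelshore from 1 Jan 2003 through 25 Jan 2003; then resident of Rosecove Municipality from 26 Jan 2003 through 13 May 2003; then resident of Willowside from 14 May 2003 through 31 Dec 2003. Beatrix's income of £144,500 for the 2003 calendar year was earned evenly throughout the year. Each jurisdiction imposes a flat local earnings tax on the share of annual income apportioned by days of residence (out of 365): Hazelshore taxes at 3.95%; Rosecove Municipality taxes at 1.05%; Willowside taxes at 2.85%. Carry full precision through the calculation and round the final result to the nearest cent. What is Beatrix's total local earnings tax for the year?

£3,457.51

Hazelshore, 1 Jan – 25 Jan 2003: 25 days → £144,500 × 3.95% × 25/365 = £390.9418
Rosecove Municipality, 26 Jan – 13 May 2003: 108 days → £144,500 × 1.05% × 108/365 = £448.9397
Willowside, 14 May – 31 Dec 2003: 232 days → £144,500 × 2.85% × 232/365 = £2,617.6274
Total = £3,457.5089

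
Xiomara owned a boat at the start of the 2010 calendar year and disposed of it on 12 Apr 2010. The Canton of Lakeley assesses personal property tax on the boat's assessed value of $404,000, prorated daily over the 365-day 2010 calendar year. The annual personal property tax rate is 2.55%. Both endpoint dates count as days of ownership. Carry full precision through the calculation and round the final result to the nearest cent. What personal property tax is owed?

Days held (1 Jan – 12 Apr 2010): 102 out of 365
Tax = $404,000 × 2.55% × 102/365 = $2,878.9151

$2,878.92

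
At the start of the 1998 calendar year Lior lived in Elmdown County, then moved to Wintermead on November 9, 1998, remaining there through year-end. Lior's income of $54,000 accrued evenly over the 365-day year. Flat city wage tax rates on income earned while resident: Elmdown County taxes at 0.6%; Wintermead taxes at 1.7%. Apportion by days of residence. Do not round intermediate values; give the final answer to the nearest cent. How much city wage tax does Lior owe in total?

$410.25

Elmdown County, January 1 – November 8, 1998: 312 days → $54,000 × 0.6% × 312/365 = $276.9534
Wintermead, November 9 – December 31, 1998: 53 days → $54,000 × 1.7% × 53/365 = $133.2986
Total = $410.2521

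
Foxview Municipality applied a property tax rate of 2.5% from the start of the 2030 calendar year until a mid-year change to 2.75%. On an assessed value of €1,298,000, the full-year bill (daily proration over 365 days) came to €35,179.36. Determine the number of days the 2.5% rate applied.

58 days

Let d = days at the first rate; then 365 − d days at the second rate.
€1,298,000 × [2.5%·d + 2.75%·(365−d)] / 365 = €35,179.36
Solving gives d = 58, so the new rate took effect on 28 February 2030.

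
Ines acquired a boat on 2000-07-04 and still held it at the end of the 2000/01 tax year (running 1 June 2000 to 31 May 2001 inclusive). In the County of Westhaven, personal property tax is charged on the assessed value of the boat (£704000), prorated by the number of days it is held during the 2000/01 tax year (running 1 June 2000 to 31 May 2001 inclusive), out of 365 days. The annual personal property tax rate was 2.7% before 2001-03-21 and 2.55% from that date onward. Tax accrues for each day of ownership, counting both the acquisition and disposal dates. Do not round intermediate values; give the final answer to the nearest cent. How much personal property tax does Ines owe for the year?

2000-07-04 to 2001-03-20: 260 days at 2.7% → £704000 × 2.7% × 260/365 = £13539.9452
2001-03-21 to 2001-05-31: 72 days at 2.55% → £704000 × 2.55% × 72/365 = £3541.2164
Total = £17081.1616

£17081.16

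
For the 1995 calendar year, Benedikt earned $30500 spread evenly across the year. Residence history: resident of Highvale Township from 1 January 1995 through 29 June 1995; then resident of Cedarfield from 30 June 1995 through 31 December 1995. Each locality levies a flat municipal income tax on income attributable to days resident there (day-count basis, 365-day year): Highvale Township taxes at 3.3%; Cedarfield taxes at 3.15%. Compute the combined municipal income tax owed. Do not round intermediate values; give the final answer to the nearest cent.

$983.31

Highvale Township, 1 January – 29 June 1995: 180 days → $30500 × 3.3% × 180/365 = $496.3562
Cedarfield, 30 June – 31 December 1995: 185 days → $30500 × 3.15% × 185/365 = $486.9555
Total = $983.3116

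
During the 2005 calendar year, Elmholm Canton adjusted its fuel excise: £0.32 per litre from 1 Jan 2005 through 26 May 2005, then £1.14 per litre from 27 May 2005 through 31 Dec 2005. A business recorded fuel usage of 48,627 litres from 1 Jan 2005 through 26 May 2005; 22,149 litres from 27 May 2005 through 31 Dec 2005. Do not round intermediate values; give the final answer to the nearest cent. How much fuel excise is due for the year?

£40810.50

1 Jan – 26 May 2005: 48,627 litres at £0.32/litre → £15560.64
27 May – 31 Dec 2005: 22,149 litres at £1.14/litre → £25249.86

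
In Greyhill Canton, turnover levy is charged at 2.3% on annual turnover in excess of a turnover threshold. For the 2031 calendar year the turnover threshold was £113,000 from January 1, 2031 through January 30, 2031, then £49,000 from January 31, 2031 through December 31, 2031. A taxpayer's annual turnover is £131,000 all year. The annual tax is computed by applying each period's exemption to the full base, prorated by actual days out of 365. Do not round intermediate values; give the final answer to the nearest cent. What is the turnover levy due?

January 1 – January 30, 2031: 30 days, exemption £113,000 → (£131,000 − £113,000) × 2.3% × 30/365 = £34.0274
January 31 – December 31, 2031: 335 days, exemption £49,000 → (£131,000 − £49,000) × 2.3% × 335/365 = £1,730.9863
Total = £1,765.0137

£1,765.01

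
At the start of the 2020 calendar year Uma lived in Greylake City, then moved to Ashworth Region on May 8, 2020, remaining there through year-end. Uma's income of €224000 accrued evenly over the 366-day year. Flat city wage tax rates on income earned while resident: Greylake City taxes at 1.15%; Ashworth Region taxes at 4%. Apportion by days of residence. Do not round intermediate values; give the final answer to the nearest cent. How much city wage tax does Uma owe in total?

Greylake City, January 1 – May 7, 2020: 128 days → €224000 × 1.15% × 128/366 = €900.8962
Ashworth Region, May 8 – December 31, 2020: 238 days → €224000 × 4% × 238/366 = €5826.4481
Total = €6727.3443

€6727.34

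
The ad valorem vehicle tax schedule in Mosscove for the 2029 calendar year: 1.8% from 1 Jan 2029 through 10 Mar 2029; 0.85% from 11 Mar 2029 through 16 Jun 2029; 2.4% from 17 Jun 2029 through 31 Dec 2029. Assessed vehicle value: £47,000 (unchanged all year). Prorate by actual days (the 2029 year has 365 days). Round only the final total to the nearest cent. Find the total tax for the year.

£879.09

1 Jan – 10 Mar 2029: 69 days at 1.8% → £47,000 × 1.8% × 69/365 = £159.9288
11 Mar – 16 Jun 2029: 98 days at 0.85% → £47,000 × 0.85% × 98/365 = £107.2630
17 Jun – 31 Dec 2029: 198 days at 2.4% → £47,000 × 2.4% × 198/365 = £611.9014
Total = £879.0932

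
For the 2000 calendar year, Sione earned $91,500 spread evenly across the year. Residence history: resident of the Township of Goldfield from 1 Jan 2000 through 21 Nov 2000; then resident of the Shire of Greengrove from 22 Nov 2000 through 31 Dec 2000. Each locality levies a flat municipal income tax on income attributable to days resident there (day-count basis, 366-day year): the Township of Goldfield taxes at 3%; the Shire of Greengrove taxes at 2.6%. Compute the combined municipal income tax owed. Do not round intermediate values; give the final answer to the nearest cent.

The Township of Goldfield, 1 Jan – 21 Nov 2000: 326 days → $91,500 × 3% × 326/366 = $2,445.0000
The Shire of Greengrove, 22 Nov – 31 Dec 2000: 40 days → $91,500 × 2.6% × 40/366 = $260.0000
Total = $2,705.0000

$2,705.00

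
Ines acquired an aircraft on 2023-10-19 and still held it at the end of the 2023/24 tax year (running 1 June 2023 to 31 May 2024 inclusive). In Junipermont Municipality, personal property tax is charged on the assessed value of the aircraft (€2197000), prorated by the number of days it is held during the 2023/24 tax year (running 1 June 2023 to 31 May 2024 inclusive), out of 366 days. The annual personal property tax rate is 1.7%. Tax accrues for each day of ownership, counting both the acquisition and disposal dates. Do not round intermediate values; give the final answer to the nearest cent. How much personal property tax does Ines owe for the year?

Days held (2023-10-19 to 2024-05-31): 226 out of 366
Tax = €2197000 × 1.7% × 226/366 = €23062.4973

€23062.50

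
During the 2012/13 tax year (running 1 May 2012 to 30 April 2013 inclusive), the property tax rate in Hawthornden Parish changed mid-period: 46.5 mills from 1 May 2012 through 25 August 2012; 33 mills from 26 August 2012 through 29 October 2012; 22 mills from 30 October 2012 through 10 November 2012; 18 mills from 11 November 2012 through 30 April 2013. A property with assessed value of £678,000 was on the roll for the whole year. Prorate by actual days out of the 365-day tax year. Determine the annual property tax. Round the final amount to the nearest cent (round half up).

£20,298.21

1 May – 25 August 2012: 117 days at 46.5 mills → £678,000 × 4.65% × 117/365 = £10,105.9151
26 August – 29 October 2012: 65 days at 33 mills → £678,000 × 3.3% × 65/365 = £3,984.4110
30 October – 10 November 2012: 12 days at 22 mills → £678,000 × 2.2% × 12/365 = £490.3890
11 November 2012 – 30 April 2013: 171 days at 18 mills → £678,000 × 1.8% × 171/365 = £5,717.4904
Total = £20,298.2055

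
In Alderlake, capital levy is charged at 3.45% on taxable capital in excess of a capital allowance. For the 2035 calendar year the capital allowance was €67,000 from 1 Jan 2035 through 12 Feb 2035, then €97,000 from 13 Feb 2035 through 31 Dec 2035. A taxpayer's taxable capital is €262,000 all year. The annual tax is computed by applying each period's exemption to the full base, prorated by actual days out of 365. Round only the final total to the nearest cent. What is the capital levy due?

1 Jan – 12 Feb 2035: 43 days, exemption €67,000 → (€262,000 − €67,000) × 3.45% × 43/365 = €792.5548
13 Feb – 31 Dec 2035: 322 days, exemption €97,000 → (€262,000 − €97,000) × 3.45% × 322/365 = €5,021.8767
Total = €5,814.4315

€5,814.43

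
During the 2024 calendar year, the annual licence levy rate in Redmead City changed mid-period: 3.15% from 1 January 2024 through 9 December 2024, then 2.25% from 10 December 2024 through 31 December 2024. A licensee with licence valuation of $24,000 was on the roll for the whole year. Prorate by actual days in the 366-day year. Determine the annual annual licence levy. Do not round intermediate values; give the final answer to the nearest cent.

$743.02

1 January – 9 December 2024: 344 days at 3.15% → $24,000 × 3.15% × 344/366 = $710.5574
10 December – 31 December 2024: 22 days at 2.25% → $24,000 × 2.25% × 22/366 = $32.4590
Total = $743.0164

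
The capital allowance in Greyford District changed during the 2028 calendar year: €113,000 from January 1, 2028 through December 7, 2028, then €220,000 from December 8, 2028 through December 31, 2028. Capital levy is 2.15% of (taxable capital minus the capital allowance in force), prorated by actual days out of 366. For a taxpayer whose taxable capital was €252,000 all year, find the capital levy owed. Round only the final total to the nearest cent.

€2,837.65

January 1 – December 7, 2028: 342 days, exemption €113,000 → (€252,000 − €113,000) × 2.15% × 342/366 = €2,792.5328
December 8 – December 31, 2028: 24 days, exemption €220,000 → (€252,000 − €220,000) × 2.15% × 24/366 = €45.1148
Total = €2,837.6475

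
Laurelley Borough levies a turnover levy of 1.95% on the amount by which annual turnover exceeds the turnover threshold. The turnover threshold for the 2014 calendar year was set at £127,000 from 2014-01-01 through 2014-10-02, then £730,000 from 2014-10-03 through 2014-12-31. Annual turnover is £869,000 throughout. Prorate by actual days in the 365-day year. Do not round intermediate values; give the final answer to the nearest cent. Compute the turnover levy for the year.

2014-01-01 to 2014-10-02: 275 days, exemption £127,000 → (£869,000 − £127,000) × 1.95% × 275/365 = £10,901.3014
2014-10-03 to 2014-12-31: 90 days, exemption £730,000 → (£869,000 − £730,000) × 1.95% × 90/365 = £668.3425
Total = £11,569.6438

£11,569.64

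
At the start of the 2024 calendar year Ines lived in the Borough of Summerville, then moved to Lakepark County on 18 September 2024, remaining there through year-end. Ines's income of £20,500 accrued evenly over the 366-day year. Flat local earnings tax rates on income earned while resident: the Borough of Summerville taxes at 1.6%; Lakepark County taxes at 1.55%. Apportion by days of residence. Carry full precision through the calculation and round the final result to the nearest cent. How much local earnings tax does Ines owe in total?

The Borough of Summerville, 1 January – 17 September 2024: 261 days → £20,500 × 1.6% × 261/366 = £233.9016
Lakepark County, 18 September – 31 December 2024: 105 days → £20,500 × 1.55% × 105/366 = £91.1578
Total = £325.0594

£325.06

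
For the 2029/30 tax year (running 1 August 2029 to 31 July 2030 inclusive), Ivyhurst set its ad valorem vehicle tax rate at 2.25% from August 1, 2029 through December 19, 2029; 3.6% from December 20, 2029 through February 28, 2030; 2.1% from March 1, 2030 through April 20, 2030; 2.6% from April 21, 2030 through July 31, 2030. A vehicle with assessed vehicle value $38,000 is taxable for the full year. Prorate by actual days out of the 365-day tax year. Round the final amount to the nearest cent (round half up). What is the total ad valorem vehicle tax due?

August 1 – December 19, 2029: 141 days at 2.25% → $38,000 × 2.25% × 141/365 = $330.2877
December 20, 2029 – February 28, 2030: 71 days at 3.6% → $38,000 × 3.6% × 71/365 = $266.1041
March 1 – April 20, 2030: 51 days at 2.1% → $38,000 × 2.1% × 51/365 = $111.5014
April 21 – July 31, 2030: 102 days at 2.6% → $38,000 × 2.6% × 102/365 = $276.0986
Total = $983.9918

$983.99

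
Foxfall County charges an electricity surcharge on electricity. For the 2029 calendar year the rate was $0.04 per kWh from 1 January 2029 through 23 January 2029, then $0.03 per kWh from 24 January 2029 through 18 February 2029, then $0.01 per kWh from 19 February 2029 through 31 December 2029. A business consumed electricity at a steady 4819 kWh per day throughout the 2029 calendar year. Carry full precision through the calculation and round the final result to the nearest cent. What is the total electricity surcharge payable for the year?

1 January – 23 January 2029: 23 days × 4819 kWh/day = 110,837 kWh at $0.04/kWh → $4,433.48
24 January – 18 February 2029: 26 days × 4819 kWh/day = 125,294 kWh at $0.03/kWh → $3,758.82
19 February – 31 December 2029: 316 days × 4819 kWh/day = 1,522,804 kWh at $0.01/kWh → $15,228.04

$23,420.34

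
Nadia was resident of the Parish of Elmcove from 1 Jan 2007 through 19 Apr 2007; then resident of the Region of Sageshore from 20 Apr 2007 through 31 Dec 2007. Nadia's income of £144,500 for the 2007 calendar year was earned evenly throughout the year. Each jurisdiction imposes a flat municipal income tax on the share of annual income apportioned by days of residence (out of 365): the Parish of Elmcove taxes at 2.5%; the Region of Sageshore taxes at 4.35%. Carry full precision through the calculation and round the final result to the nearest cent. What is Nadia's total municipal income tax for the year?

The Parish of Elmcove, 1 Jan – 19 Apr 2007: 109 days → £144,500 × 2.5% × 109/365 = £1,078.8014
The Region of Sageshore, 20 Apr – 31 Dec 2007: 256 days → £144,500 × 4.35% × 256/365 = £4,408.6356
Total = £5,487.4370

£5,487.44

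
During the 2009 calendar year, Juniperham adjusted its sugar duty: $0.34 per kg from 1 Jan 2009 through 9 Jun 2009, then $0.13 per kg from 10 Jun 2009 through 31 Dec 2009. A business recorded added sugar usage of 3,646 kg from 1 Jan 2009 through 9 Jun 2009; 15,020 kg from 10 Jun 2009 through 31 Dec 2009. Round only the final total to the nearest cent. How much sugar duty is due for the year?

$3192.24

1 Jan – 9 Jun 2009: 3,646 kg at $0.34/kg → $1239.64
10 Jun – 31 Dec 2009: 15,020 kg at $0.13/kg → $1952.60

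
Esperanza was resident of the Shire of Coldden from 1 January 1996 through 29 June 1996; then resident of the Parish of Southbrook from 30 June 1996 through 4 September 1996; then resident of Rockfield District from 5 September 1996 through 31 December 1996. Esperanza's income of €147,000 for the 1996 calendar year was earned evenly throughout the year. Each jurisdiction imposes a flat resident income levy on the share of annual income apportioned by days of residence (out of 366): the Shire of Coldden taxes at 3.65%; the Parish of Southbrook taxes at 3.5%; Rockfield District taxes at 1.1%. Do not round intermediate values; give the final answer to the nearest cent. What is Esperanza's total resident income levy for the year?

The Shire of Coldden, 1 January – 29 June 1996: 181 days → €147,000 × 3.65% × 181/366 = €2,653.4303
The Parish of Southbrook, 30 June – 4 September 1996: 67 days → €147,000 × 3.5% × 67/366 = €941.8443
Rockfield District, 5 September – 31 December 1996: 118 days → €147,000 × 1.1% × 118/366 = €521.3279
Total = €4,116.6025

€4,116.60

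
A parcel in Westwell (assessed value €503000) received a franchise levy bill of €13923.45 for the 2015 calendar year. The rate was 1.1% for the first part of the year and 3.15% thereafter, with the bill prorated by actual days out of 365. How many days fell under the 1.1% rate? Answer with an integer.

Let d = days at the first rate; then 365 − d days at the second rate.
€503000 × [1.1%·d + 3.15%·(365−d)] / 365 = €13923.45
Solving gives d = 68, so the new rate took effect on March 10, 2015.

68 days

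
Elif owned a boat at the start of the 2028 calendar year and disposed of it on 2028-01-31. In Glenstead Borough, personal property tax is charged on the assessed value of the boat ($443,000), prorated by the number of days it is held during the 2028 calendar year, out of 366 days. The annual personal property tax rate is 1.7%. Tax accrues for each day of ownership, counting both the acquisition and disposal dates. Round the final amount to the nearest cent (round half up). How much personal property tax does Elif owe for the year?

Days held (2028-01-01 to 2028-01-31): 31 out of 366
Tax = $443,000 × 1.7% × 31/366 = $637.8716

$637.87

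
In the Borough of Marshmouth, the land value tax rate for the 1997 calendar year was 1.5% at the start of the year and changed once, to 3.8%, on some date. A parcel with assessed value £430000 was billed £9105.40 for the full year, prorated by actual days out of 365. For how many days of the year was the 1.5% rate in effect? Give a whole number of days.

Let d = days at the first rate; then 365 − d days at the second rate.
£430000 × [1.5%·d + 3.8%·(365−d)] / 365 = £9105.40
Solving gives d = 267, so the new rate took effect on 25 September 1997.

267 days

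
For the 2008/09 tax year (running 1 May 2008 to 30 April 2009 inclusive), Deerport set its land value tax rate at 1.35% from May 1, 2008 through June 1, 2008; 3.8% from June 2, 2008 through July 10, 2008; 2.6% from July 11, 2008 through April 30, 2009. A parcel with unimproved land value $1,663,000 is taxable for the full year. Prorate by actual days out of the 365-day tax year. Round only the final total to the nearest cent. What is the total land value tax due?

$43,547.82

May 1 – June 1, 2008: 32 days at 1.35% → $1,663,000 × 1.35% × 32/365 = $1,968.2630
June 2 – July 10, 2008: 39 days at 3.8% → $1,663,000 × 3.8% × 39/365 = $6,752.2356
July 11, 2008 – April 30, 2009: 294 days at 2.6% → $1,663,000 × 2.6% × 294/365 = $34,827.3205
Total = $43,547.8192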